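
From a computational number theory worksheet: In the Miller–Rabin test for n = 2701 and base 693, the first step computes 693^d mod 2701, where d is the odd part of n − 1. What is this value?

2700

n − 1 = 2700 = 2^2 · 675, so s = 2 and d = 675.
693^675 mod 2701 = 2700.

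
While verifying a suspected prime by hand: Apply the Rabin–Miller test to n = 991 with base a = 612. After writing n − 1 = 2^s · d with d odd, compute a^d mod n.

990

n − 1 = 990 = 2^1 · 495, so s = 1 and d = 495.
612^495 mod 991 = 990.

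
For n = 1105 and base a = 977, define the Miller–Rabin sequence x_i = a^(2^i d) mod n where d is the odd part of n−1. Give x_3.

1

n − 1 = 1104 = 2^4 · 69, so s = 4 and d = 69.
Repeated squaring mod 1105: 977^1 ≡ 977, 977^2 ≡ 914, 977^4 ≡ 16, 977^8 ≡ 256, 977^16 ≡ 341, 977^32 ≡ 256, 977^64 ≡ 341.
69 = 64 + 4 + 1, so 977^69 ≡ 341·16·977 ≡ 1097 (mod 1105).
x_0 = 1097.
x_1 = 1097^2 mod 1105 = 64.
x_2 = 64^2 mod 1105 = 781.
x_3 = 781^2 mod 1105 = 1.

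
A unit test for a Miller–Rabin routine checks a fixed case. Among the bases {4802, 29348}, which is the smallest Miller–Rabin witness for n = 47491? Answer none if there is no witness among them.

none

n − 1 = 47490 = 2^1 · 23745, so s = 1 and d = 23745.
Base 4802: x_0 = 4802^23745 mod 47491 = 47490. x_0 = 47490 ≡ −1, so 4802 is not a witness.
Base 29348: x_0 = 29348^23745 mod 47491 = 1. x_0 = 1, so 29348 is not a witness.
No listed base is a witness for 47491.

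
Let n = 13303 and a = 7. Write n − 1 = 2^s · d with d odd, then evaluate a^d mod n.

n − 1 = 13302 = 2^1 · 6651, so s = 1 and d = 6651.
7^6651 mod 13303 = 10079.

10079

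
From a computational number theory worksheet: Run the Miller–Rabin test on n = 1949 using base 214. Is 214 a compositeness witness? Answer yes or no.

no

n − 1 = 1948 = 2^2 · 487, so s = 2 and d = 487.
x_0 = 214^487 mod 1949 = 1360.
x_0 is neither 1 nor 1948, so continue squaring.
x_1 = 1360^2 mod 1949 = 1948.
x_1 ≡ −1, so 214 is not a witness.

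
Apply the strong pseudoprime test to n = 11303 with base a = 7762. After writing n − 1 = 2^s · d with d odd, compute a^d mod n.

8835

n − 1 = 11302 = 2^1 · 5651, so s = 1 and d = 5651.
7762^5651 mod 11303 = 8835.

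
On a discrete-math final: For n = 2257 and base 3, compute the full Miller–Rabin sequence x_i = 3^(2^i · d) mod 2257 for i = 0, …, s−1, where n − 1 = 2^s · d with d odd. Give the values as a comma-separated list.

1528, 1046, 1728, 2230

n − 1 = 2256 = 2^4 · 141, so s = 4 and d = 141.
x_0 = 3^141 mod 2257 = 1528.
x_1 = 1528^2 mod 2257 = 1046.
x_2 = 1046^2 mod 2257 = 1728.
x_3 = 1728^2 mod 2257 = 2230.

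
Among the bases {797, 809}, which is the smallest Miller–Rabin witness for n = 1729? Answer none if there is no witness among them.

n − 1 = 1728 = 2^6 · 27, so s = 6 and d = 27.
Base 797: x_0 = 797^27 mod 1729 = 1728. x_0 = 1728 ≡ −1, so 797 is not a witness.
Base 809: x_0 = 809^27 mod 1729 = 1. x_0 = 1, so 809 is not a witness.
No listed base is a witness for 1729.

none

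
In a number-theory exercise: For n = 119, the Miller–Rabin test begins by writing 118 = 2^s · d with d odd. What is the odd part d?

59

Halving: 118 → 59; 59 is odd.
So 118 = 2^1 · 59.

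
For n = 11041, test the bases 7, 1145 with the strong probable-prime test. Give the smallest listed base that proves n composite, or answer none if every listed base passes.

n − 1 = 11040 = 2^5 · 345, so s = 5 and d = 345.
Base 7: x_0 = 7^345 mod 11041 = 2734. x_0 is neither 1 nor 11040, so continue squaring. x_1 = 2734^2 mod 11041 = 11040. x_1 ≡ −1, so 7 is not a witness.
Base 1145: x_0 = 1145^345 mod 11041 = 1. x_0 = 1, so 1145 is not a witness.
No listed base is a witness for 11041.

none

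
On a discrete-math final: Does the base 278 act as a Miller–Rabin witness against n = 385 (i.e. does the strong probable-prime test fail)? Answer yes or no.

n − 1 = 384 = 2^7 · 3, so s = 7 and d = 3.
x_0 = 278^3 mod 385 = 27.
x_0 is neither 1 nor 384, so continue squaring.
x_1 = 27^2 mod 385 = 344.
x_2 = 344^2 mod 385 = 141.
x_3 = 141^2 mod 385 = 246.
x_4 = 246^2 mod 385 = 71.
x_5 = 71^2 mod 385 = 36.
x_6 = 36^2 mod 385 = 141.
Reached i = s−1 = 6 without hitting −1: 278 is a Miller–Rabin witness and 385 is composite.

yes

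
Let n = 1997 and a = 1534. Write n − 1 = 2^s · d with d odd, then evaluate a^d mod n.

1585

n − 1 = 1996 = 2^2 · 499, so s = 2 and d = 499.
1534^499 mod 1997 = 1585.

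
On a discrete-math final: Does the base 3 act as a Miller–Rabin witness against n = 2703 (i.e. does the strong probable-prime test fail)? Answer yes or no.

yes

n − 1 = 2702 = 2^1 · 1351, so s = 1 and d = 1351.
x_0 = 3^1351 mod 2703 = 2085.
x_0 ∉ {1, 2702} and s = 1, so 3 is a Miller–Rabin witness and 2703 is composite.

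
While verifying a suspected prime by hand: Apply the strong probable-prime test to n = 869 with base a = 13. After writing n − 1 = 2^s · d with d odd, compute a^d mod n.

183

n − 1 = 868 = 2^2 · 217, so s = 2 and d = 217.
13^217 mod 869 = 183.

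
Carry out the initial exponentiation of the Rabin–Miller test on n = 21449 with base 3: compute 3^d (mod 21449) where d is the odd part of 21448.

768

n − 1 = 21448 = 2^3 · 2681, so s = 3 and d = 2681.
By repeated squaring, 3^2681 ≡ 768 (mod 21449).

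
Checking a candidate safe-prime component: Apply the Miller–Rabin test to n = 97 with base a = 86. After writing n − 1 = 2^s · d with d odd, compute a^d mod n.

27

n − 1 = 96 = 2^5 · 3, so s = 5 and d = 3.
86^3 mod 97 = 27.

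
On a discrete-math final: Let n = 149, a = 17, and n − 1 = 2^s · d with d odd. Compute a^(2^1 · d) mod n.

n − 1 = 148 = 2^2 · 37, so s = 2 and d = 37.
x_0 = 17^37 mod 149 = 1.
x_1 = 1^2 mod 149 = 1.

1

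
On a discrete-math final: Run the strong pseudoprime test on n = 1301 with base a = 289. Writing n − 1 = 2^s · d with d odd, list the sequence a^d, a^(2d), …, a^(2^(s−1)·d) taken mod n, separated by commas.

n − 1 = 1300 = 2^2 · 325, so s = 2 and d = 325.
x_0 = 289^325 mod 1301 = 1.
x_1 = 1^2 mod 1301 = 1.

1, 1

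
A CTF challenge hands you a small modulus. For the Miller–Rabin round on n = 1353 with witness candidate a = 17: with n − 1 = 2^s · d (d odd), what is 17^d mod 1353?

n − 1 = 1352 = 2^3 · 169, so s = 3 and d = 169.
Repeated squaring mod 1353: 17^1 ≡ 17, 17^2 ≡ 289, 17^4 ≡ 988, 17^8 ≡ 631, 17^16 ≡ 379, 17^32 ≡ 223, 17^64 ≡ 1021, 17^128 ≡ 631.
169 = 128 + 32 + 8 + 1, so 17^169 ≡ 631·223·631·17 ≡ 1256 (mod 1353).

1256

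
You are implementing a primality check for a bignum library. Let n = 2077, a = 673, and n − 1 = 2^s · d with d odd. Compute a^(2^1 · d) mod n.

n − 1 = 2076 = 2^2 · 519, so s = 2 and d = 519.
x_0 = 673^519 mod 2077 = 58.
x_1 = 58^2 mod 2077 = 1287.

1287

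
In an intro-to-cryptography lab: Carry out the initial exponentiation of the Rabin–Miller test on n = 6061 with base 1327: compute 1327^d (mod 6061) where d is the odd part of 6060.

n − 1 = 6060 = 2^2 · 1515, so s = 2 and d = 1515.
1327^1515 mod 6061 = 5312.

5312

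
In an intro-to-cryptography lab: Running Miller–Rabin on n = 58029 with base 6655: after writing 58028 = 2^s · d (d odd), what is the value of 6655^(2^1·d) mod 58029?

n − 1 = 58028 = 2^2 · 14507, so s = 2 and d = 14507.
x_0 = 6655^14507 mod 58029 = 3643.
x_1 = 3643^2 mod 58029 = 40837.

40837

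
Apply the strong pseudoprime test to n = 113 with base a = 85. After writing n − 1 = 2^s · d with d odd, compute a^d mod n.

n − 1 = 112 = 2^4 · 7, so s = 4 and d = 7.
85^7 mod 113 = 112.

112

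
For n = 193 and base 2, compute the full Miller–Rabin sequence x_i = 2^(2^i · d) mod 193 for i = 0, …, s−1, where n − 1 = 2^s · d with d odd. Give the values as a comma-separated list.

n − 1 = 192 = 2^6 · 3, so s = 6 and d = 3.
x_0 = 2^3 mod 193 = 8.
x_1 = 8^2 mod 193 = 64.
x_2 = 64^2 mod 193 = 43.
x_3 = 43^2 mod 193 = 112.
x_4 = 112^2 mod 193 = 192.
x_5 = 192^2 mod 193 = 1.

8, 64, 43, 112, 192, 1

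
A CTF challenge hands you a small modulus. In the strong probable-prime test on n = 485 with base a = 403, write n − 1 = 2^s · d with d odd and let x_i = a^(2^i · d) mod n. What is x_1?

454

n − 1 = 484 = 2^2 · 121, so s = 2 and d = 121.
x_0 = 403^121 mod 485 = 58.
x_1 = 58^2 mod 485 = 454.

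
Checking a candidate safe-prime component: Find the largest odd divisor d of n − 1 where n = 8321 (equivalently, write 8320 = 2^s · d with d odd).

65

Halving: 8320 → 4160 → 2080 → 1040 → 520 → 260 → 130 → 65; 65 is odd.
So 8320 = 2^7 · 65.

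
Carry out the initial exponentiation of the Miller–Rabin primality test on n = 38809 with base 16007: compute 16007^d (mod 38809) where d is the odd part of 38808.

14367

n − 1 = 38808 = 2^3 · 4851, so s = 3 and d = 4851.
16007^4851 mod 38809 = 14367.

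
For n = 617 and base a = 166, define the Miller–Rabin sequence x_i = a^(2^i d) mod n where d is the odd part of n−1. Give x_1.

1

n − 1 = 616 = 2^3 · 77, so s = 3 and d = 77.
x_0 = 166^77 mod 617 = 616.
x_1 = 616^2 mod 617 = 1.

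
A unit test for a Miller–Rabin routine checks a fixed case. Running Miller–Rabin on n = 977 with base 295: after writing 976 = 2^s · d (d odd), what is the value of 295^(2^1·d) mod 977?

976

n − 1 = 976 = 2^4 · 61, so s = 4 and d = 61.
Repeated squaring mod 977: 295^1 ≡ 295, 295^2 ≡ 72, 295^4 ≡ 299, 295^8 ≡ 494, 295^16 ≡ 763, 295^32 ≡ 854.
61 = 32 + 16 + 8 + 4 + 1, so 295^61 ≡ 854·763·494·299·295 ≡ 252 (mod 977).
x_0 = 252.
x_1 = 252^2 mod 977 = 976.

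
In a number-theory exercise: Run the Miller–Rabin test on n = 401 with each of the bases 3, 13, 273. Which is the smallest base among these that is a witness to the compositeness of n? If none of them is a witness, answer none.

none

n − 1 = 400 = 2^4 · 25, so s = 4 and d = 25.
Base 3: x_0 = 3^25 mod 401 = 268. x_0 is neither 1 nor 400, so continue squaring. x_1 = 268^2 mod 401 = 45. x_2 = 45^2 mod 401 = 20. x_3 = 20^2 mod 401 = 400. x_3 ≡ −1, so 3 is not a witness.
Base 13: x_0 = 13^25 mod 401 = 202. x_0 is neither 1 nor 400, so continue squaring. x_1 = 202^2 mod 401 = 303. x_2 = 303^2 mod 401 = 381. x_3 = 381^2 mod 401 = 400. x_3 ≡ −1, so 13 is not a witness.
Base 273: x_0 = 273^25 mod 401 = 303. x_0 is neither 1 nor 400, so continue squaring. x_1 = 303^2 mod 401 = 381. x_2 = 381^2 mod 401 = 400. x_2 ≡ −1, so 273 is not a witness.
No listed base is a witness for 401.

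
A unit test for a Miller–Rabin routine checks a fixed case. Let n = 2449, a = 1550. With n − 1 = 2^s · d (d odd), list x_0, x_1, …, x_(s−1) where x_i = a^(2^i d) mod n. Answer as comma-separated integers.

496, 1116, 1364, 1705

n − 1 = 2448 = 2^4 · 153, so s = 4 and d = 153.
x_0 = 1550^153 mod 2449 = 496.
x_1 = 496^2 mod 2449 = 1116.
x_2 = 1116^2 mod 2449 = 1364.
x_3 = 1364^2 mod 2449 = 1705.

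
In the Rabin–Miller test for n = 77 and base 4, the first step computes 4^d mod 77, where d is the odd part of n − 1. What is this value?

n − 1 = 76 = 2^2 · 19, so s = 2 and d = 19.
4^19 mod 77 = 25.

25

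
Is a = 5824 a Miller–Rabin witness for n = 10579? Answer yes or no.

n − 1 = 10578 = 2^1 · 5289, so s = 1 and d = 5289.
x_0 = 5824^5289 mod 10579 = 2714.
x_0 ∉ {1, 10578} and s = 1, so 5824 is a Miller–Rabin witness and 10579 is composite.

yes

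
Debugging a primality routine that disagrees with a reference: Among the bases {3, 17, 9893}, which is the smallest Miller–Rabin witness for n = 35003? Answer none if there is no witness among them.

3

n − 1 = 35002 = 2^1 · 17501, so s = 1 and d = 17501.
Base 3: x_0 = 3^17501 mod 35003 = 26770. x_0 ∉ {1, 35002} and s = 1, so 3 is a Miller–Rabin witness and 35003 is composite.
Base 17: x_0 = 17^17501 mod 35003 = 17. x_0 ∉ {1, 35002} and s = 1, so 17 is a Miller–Rabin witness and 35003 is composite.
Base 9893: x_0 = 9893^17501 mod 35003 = 9893. x_0 ∉ {1, 35002} and s = 1, so 9893 is a Miller–Rabin witness and 35003 is composite.
The smallest witness among the given bases is 3.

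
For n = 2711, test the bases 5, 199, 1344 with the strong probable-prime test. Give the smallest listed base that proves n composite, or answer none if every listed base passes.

n − 1 = 2710 = 2^1 · 1355, so s = 1 and d = 1355.
Base 5: x_0 = 5^1355 mod 2711 = 1. x_0 = 1, so 5 is not a witness.
Base 199: x_0 = 199^1355 mod 2711 = 2710. x_0 = 2710 ≡ −1, so 199 is not a witness.
Base 1344: x_0 = 1344^1355 mod 2711 = 2710. x_0 = 2710 ≡ −1, so 1344 is not a witness.
No listed base is a witness for 2711.

none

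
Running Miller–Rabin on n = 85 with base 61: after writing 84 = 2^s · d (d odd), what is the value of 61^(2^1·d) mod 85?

36

n − 1 = 84 = 2^2 · 21, so s = 2 and d = 21.
x_0 = 61^21 mod 85 = 6.
x_1 = 6^2 mod 85 = 36.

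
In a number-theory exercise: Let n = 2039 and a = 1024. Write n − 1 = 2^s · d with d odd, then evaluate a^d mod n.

1

n − 1 = 2038 = 2^1 · 1019, so s = 1 and d = 1019.
Repeated squaring mod 2039: 1024^1 ≡ 1024, 1024^2 ≡ 530, 1024^4 ≡ 1557, 1024^8 ≡ 1917, 1024^16 ≡ 611, 1024^32 ≡ 184, 1024^64 ≡ 1232, 1024^128 ≡ 808, 1024^256 ≡ 384, 1024^512 ≡ 648.
1019 = 512 + 256 + 128 + 64 + 32 + 16 + 8 + 2 + 1, so 1024^1019 ≡ 648·384·808·1232·184·611·1917·530·1024 ≡ 1 (mod 2039).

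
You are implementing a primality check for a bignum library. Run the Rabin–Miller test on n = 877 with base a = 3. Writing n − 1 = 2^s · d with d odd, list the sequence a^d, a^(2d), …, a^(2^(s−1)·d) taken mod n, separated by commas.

876, 1

n − 1 = 876 = 2^2 · 219, so s = 2 and d = 219.
x_0 = 3^219 mod 877 = 876.
x_1 = 876^2 mod 877 = 1.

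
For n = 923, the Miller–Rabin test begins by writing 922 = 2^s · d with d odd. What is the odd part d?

Halving: 922 → 461; 461 is odd.
So 922 = 2^1 · 461.

461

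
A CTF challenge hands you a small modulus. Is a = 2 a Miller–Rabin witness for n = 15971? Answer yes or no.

no

n − 1 = 15970 = 2^1 · 7985, so s = 1 and d = 7985.
x_0 = 2^7985 mod 15971 = 15970.
x_0 = 15970 ≡ −1, so 2 is not a witness.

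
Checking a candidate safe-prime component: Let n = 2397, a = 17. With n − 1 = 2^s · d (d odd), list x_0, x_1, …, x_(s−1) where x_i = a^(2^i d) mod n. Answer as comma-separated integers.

17, 289

n − 1 = 2396 = 2^2 · 599, so s = 2 and d = 599.
x_0 = 17^599 mod 2397 = 17.
x_1 = 17^2 mod 2397 = 289.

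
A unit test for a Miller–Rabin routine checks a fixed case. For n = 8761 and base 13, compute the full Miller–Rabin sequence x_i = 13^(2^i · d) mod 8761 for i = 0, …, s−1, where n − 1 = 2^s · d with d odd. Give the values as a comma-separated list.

n − 1 = 8760 = 2^3 · 1095, so s = 3 and d = 1095.
x_0 = 13^1095 mod 8761 = 468.
x_1 = 468^2 mod 8761 = 8760.
x_2 = 8760^2 mod 8761 = 1.

468, 8760, 1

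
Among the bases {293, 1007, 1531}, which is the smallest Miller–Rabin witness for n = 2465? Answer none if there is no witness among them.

none

n − 1 = 2464 = 2^5 · 77, so s = 5 and d = 77.
Base 293: x_0 = 293^77 mod 2465 = 2163. x_0 is neither 1 nor 2464, so continue squaring. x_1 = 2163^2 mod 2465 = 2464. x_1 ≡ −1, so 293 is not a witness.
Base 1007: x_0 = 1007^77 mod 2465 = 1177. x_0 is neither 1 nor 2464, so continue squaring. x_1 = 1177^2 mod 2465 = 2464. x_1 ≡ −1, so 1007 is not a witness.
Base 1531: x_0 = 1531^77 mod 2465 = 1. x_0 = 1, so 1531 is not a witness.
No listed base is a witness for 2465.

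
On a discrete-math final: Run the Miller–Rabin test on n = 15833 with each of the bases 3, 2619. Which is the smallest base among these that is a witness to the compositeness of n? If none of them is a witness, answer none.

n − 1 = 15832 = 2^3 · 1979, so s = 3 and d = 1979.
Base 3: x_0 = 3^1979 mod 15833 = 15252. x_0 is neither 1 nor 15832, so continue squaring. x_1 = 15252^2 mod 15833 = 5068. x_2 = 5068^2 mod 15833 = 3498. Reached i = s−1 = 2 without hitting −1: 3 is a Miller–Rabin witness and 15833 is composite.
Base 2619: x_0 = 2619^1979 mod 15833 = 12375. x_0 is neither 1 nor 15832, so continue squaring. x_1 = 12375^2 mod 15833 = 3849. x_2 = 3849^2 mod 15833 = 10946. Reached i = s−1 = 2 without hitting −1: 2619 is a Miller–Rabin witness and 15833 is composite.
The smallest witness among the given bases is 3.

3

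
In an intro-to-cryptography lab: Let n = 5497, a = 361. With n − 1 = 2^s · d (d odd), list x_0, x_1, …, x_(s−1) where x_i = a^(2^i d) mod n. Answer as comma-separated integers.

n − 1 = 5496 = 2^3 · 687, so s = 3 and d = 687.
x_0 = 361^687 mod 5497 = 2398.
x_1 = 2398^2 mod 5497 = 542.
x_2 = 542^2 mod 5497 = 2423.

2398, 542, 2423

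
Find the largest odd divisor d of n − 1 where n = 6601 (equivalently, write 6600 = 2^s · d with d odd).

825

Halving: 6600 → 3300 → 1650 → 825; 825 is odd.
So 6600 = 2^3 · 825.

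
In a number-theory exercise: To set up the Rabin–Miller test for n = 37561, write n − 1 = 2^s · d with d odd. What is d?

4695

Halving: 37560 → 18780 → 9390 → 4695; 4695 is odd.
So 37560 = 2^3 · 4695.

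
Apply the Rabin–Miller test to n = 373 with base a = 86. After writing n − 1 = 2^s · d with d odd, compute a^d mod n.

1

n − 1 = 372 = 2^2 · 93, so s = 2 and d = 93.
By repeated squaring, 86^93 ≡ 1 (mod 373).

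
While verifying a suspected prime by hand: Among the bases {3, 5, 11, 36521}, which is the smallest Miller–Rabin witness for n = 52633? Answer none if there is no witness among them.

3

n − 1 = 52632 = 2^3 · 6579, so s = 3 and d = 6579.
Base 3: x_0 = 3^6579 mod 52633 = 3604. x_0 is neither 1 nor 52632, so continue squaring. x_1 = 3604^2 mod 52633 = 41098. x_2 = 41098^2 mod 52633 = 1. x_2 = 1 but x_1 ≠ ±1, a nontrivial square root of 1 — 3 is a witness and 52633 is composite.
Base 5: x_0 = 5^6579 mod 52633 = 36770. x_0 is neither 1 nor 52632, so continue squaring. x_1 = 36770^2 mod 52633 = 49029. x_2 = 49029^2 mod 52633 = 41098. Reached i = s−1 = 2 without hitting −1: 5 is a Miller–Rabin witness and 52633 is composite.
Base 11: x_0 = 11^6579 mod 52633 = 15758. x_0 is neither 1 nor 52632, so continue squaring. x_1 = 15758^2 mod 52633 = 44703. x_2 = 44703^2 mod 52633 = 41098. Reached i = s−1 = 2 without hitting −1: 11 is a Miller–Rabin witness and 52633 is composite.
Base 36521: x_0 = 36521^6579 mod 52633 = 41819. x_0 is neither 1 nor 52632, so continue squaring. x_1 = 41819^2 mod 52633 = 44703. x_2 = 44703^2 mod 52633 = 41098. Reached i = s−1 = 2 without hitting −1: 36521 is a Miller–Rabin witness and 52633 is composite.
The smallest witness among the given bases is 3.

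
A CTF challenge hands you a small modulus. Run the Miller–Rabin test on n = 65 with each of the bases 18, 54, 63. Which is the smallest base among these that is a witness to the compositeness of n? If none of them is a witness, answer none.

54

n − 1 = 64 = 2^6 · 1, so s = 6 and d = 1.
Base 18: x_0 = 18^1 mod 65 = 18. x_0 is neither 1 nor 64, so continue squaring. x_1 = 18^2 mod 65 = 64. x_1 ≡ −1, so 18 is not a witness.
Base 54: x_0 = 54^1 mod 65 = 54. x_0 is neither 1 nor 64, so continue squaring. x_1 = 54^2 mod 65 = 56. x_2 = 56^2 mod 65 = 16. x_3 = 16^2 mod 65 = 61. x_4 = 61^2 mod 65 = 16. x_5 = 16^2 mod 65 = 61. Reached i = s−1 = 5 without hitting −1: 54 is a Miller–Rabin witness and 65 is composite.
Base 63: x_0 = 63^1 mod 65 = 63. x_0 is neither 1 nor 64, so continue squaring. x_1 = 63^2 mod 65 = 4. x_2 = 4^2 mod 65 = 16. x_3 = 16^2 mod 65 = 61. x_4 = 61^2 mod 65 = 16. x_5 = 16^2 mod 65 = 61. Reached i = s−1 = 5 without hitting −1: 63 is a Miller–Rabin witness and 65 is composite.
The smallest witness among the given bases is 54.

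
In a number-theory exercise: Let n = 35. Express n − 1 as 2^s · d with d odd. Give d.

17

Halving: 34 → 17; 17 is odd.
So 34 = 2^1 · 17.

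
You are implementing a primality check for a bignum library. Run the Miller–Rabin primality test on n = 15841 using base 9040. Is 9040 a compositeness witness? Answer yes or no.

yes

n − 1 = 15840 = 2^5 · 495, so s = 5 and d = 495.
x_0 = 9040^495 mod 15841 = 776.
x_0 is neither 1 nor 15840, so continue squaring.
x_1 = 776^2 mod 15841 = 218.
x_2 = 218^2 mod 15841 = 1.
x_2 = 1 but x_1 ≠ ±1, a nontrivial square root of 1 — 9040 is a witness and 15841 is composite.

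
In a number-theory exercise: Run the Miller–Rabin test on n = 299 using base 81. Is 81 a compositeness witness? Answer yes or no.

n − 1 = 298 = 2^1 · 149, so s = 1 and d = 149.
Repeated squaring mod 299: 81^1 ≡ 81, 81^2 ≡ 282, 81^4 ≡ 289, 81^8 ≡ 100, 81^16 ≡ 133, 81^32 ≡ 48, 81^64 ≡ 211, 81^128 ≡ 269.
149 = 128 + 16 + 4 + 1, so 81^149 ≡ 269·133·289·81 ≡ 9 (mod 299).
x_0 = 81^149 mod 299 = 9.
x_0 ∉ {1, 298} and s = 1, so 81 is a Miller–Rabin witness and 299 is composite.

yes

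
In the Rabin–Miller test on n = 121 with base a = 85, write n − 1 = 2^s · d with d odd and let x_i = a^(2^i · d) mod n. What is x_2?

56

n − 1 = 120 = 2^3 · 15, so s = 3 and d = 15.
By repeated squaring, 85^15 ≡ 76 (mod 121).
x_0 = 76.
x_1 = 76^2 mod 121 = 89.
x_2 = 89^2 mod 121 = 56.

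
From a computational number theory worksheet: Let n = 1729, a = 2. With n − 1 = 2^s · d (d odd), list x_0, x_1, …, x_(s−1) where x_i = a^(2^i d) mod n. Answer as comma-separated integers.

n − 1 = 1728 = 2^6 · 27, so s = 6 and d = 27.
x_0 = 2^27 mod 1729 = 645.
x_1 = 645^2 mod 1729 = 1065.
x_2 = 1065^2 mod 1729 = 1.
x_3 = 1^2 mod 1729 = 1.
x_4 = 1^2 mod 1729 = 1.
x_5 = 1^2 mod 1729 = 1.

645, 1065, 1, 1, 1, 1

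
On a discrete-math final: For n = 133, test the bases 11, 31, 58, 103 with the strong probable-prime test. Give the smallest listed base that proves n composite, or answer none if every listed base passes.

none

n − 1 = 132 = 2^2 · 33, so s = 2 and d = 33.
Base 11: x_0 = 11^33 mod 133 = 1. x_0 = 1, so 11 is not a witness.
Base 31: x_0 = 31^33 mod 133 = 132. x_0 = 132 ≡ −1, so 31 is not a witness.
Base 58: x_0 = 58^33 mod 133 = 1. x_0 = 1, so 58 is not a witness.
Base 103: x_0 = 103^33 mod 133 = 132. x_0 = 132 ≡ −1, so 103 is not a witness.
No listed base is a witness for 133.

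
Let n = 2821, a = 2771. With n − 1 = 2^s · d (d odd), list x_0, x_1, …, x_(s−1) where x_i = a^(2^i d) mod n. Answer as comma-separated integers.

1084, 1520

n − 1 = 2820 = 2^2 · 705, so s = 2 and d = 705.
x_0 = 2771^705 mod 2821 = 1084.
x_1 = 1084^2 mod 2821 = 1520.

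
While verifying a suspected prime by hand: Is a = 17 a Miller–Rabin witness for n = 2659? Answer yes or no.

no

n − 1 = 2658 = 2^1 · 1329, so s = 1 and d = 1329.
x_0 = 17^1329 mod 2659 = 2658.
x_0 = 2658 ≡ −1, so 17 is not a witness.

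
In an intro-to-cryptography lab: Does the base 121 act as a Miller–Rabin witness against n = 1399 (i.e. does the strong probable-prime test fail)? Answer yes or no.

no

n − 1 = 1398 = 2^1 · 699, so s = 1 and d = 699.
x_0 = 121^699 mod 1399 = 1.
x_0 = 1, so 121 is not a witness.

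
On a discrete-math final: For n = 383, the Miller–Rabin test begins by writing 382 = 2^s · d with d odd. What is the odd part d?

Halving: 382 → 191; 191 is odd.
So 382 = 2^1 · 191.

191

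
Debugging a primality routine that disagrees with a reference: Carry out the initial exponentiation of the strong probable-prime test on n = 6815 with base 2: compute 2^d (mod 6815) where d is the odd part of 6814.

n − 1 = 6814 = 2^1 · 3407, so s = 1 and d = 3407.
2^3407 mod 6815 = 1418.

1418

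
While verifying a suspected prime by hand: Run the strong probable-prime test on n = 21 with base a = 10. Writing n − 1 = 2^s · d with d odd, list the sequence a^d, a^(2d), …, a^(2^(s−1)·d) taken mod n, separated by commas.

n − 1 = 20 = 2^2 · 5, so s = 2 and d = 5.
x_0 = 10^5 mod 21 = 19.
x_1 = 19^2 mod 21 = 4.

19, 4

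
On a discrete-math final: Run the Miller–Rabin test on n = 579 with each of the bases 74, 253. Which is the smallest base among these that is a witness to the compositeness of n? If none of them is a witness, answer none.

74

n − 1 = 578 = 2^1 · 289, so s = 1 and d = 289.
Base 74: x_0 = 74^289 mod 579 = 119. x_0 ∉ {1, 578} and s = 1, so 74 is a Miller–Rabin witness and 579 is composite.
Base 253: x_0 = 253^289 mod 579 = 133. x_0 ∉ {1, 578} and s = 1, so 253 is a Miller–Rabin witness and 579 is composite.
The smallest witness among the given bases is 74.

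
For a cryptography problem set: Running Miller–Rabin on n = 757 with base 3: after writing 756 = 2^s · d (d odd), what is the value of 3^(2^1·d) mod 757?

1

n − 1 = 756 = 2^2 · 189, so s = 2 and d = 189.
Repeated squaring mod 757: 3^1 ≡ 3, 3^2 ≡ 9, 3^4 ≡ 81, 3^8 ≡ 505, 3^16 ≡ 673, 3^32 ≡ 243, 3^64 ≡ 3, 3^128 ≡ 9.
189 = 128 + 32 + 16 + 8 + 4 + 1, so 3^189 ≡ 9·243·673·505·81·3 ≡ 1 (mod 757).
x_0 = 1.
x_1 = 1^2 mod 757 = 1.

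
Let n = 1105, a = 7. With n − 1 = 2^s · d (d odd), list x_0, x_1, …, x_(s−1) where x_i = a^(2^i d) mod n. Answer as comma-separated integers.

827, 1039, 1041, 781

n − 1 = 1104 = 2^4 · 69, so s = 4 and d = 69.
x_0 = 7^69 mod 1105 = 827.
x_1 = 827^2 mod 1105 = 1039.
x_2 = 1039^2 mod 1105 = 1041.
x_3 = 1041^2 mod 1105 = 781.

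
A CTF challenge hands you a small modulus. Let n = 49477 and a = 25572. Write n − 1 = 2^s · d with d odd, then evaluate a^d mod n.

n − 1 = 49476 = 2^2 · 12369, so s = 2 and d = 12369.
Repeated squaring mod 49477: 25572^1 ≡ 25572, 25572^2 ≡ 39152, 25572^4 ≡ 32167, 25572^8 ≡ 3388, 25572^16 ≡ 49357, 25572^32 ≡ 14400, 25572^64 ≡ 1893, 25572^128 ≡ 21105, 25572^256 ≡ 29071, 25572^512 ≡ 6404, 25572^1024 ≡ 44260, 25572^2048 ≡ 4739, 25572^4096 ≡ 45040, 25572^8192 ≡ 44600.
12369 = 8192 + 4096 + 64 + 16 + 1, so 25572^12369 ≡ 44600·45040·1893·49357·25572 ≡ 16060 (mod 49477).

16060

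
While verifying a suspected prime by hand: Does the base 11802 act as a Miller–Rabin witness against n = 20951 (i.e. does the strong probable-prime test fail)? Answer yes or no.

yes

n − 1 = 20950 = 2^1 · 10475, so s = 1 and d = 10475.
x_0 = 11802^10475 mod 20951 = 2996.
x_0 ∉ {1, 20950} and s = 1, so 11802 is a Miller–Rabin witness and 20951 is composite.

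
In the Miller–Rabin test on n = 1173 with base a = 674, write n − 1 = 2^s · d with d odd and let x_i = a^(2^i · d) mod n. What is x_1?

508

n − 1 = 1172 = 2^2 · 293, so s = 2 and d = 293.
x_0 = 674^293 mod 1173 = 350.
x_1 = 350^2 mod 1173 = 508.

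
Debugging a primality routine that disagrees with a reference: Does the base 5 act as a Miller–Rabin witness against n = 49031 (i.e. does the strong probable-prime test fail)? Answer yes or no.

n − 1 = 49030 = 2^1 · 24515, so s = 1 and d = 24515.
x_0 = 5^24515 mod 49031 = 1.
x_0 = 1, so 5 is not a witness.

no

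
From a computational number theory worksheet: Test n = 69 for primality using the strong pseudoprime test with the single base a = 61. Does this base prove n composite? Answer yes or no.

n − 1 = 68 = 2^2 · 17, so s = 2 and d = 17.
x_0 = 61^17 mod 69 = 10.
x_0 is neither 1 nor 68, so continue squaring.
x_1 = 10^2 mod 69 = 31.
Reached i = s−1 = 1 without hitting −1: 61 is a Miller–Rabin witness and 69 is composite.

yes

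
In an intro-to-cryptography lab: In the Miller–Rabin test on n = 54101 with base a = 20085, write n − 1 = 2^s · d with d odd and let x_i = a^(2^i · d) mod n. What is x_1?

1

n − 1 = 54100 = 2^2 · 13525, so s = 2 and d = 13525.
x_0 = 20085^13525 mod 54101 = 54100.
x_1 = 54100^2 mod 54101 = 1.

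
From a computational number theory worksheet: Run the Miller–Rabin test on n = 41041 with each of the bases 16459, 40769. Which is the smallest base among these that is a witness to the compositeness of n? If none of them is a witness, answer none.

n − 1 = 41040 = 2^4 · 2565, so s = 4 and d = 2565.
Base 16459: x_0 = 16459^2565 mod 41041 = 1. x_0 = 1, so 16459 is not a witness.
Base 40769: x_0 = 40769^2565 mod 41041 = 8009. x_0 is neither 1 nor 41040, so continue squaring. x_1 = 8009^2 mod 41041 = 38039. x_2 = 38039^2 mod 41041 = 24025. x_3 = 24025^2 mod 41041 = 1. x_3 = 1 but x_2 ≠ ±1, a nontrivial square root of 1 — 40769 is a witness and 41041 is composite.
The smallest witness among the given bases is 40769.

40769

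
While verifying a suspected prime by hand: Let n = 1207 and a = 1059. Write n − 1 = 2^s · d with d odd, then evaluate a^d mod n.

1167

n − 1 = 1206 = 2^1 · 603, so s = 1 and d = 603.
By repeated squaring, 1059^603 ≡ 1167 (mod 1207).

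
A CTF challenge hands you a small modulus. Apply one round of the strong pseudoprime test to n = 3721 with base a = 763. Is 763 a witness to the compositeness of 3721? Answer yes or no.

n − 1 = 3720 = 2^3 · 465, so s = 3 and d = 465.
Repeated squaring mod 3721: 763^1 ≡ 763, 763^2 ≡ 1693, 763^4 ≡ 1079, 763^8 ≡ 3289, 763^16 ≡ 574, 763^32 ≡ 2028, 763^64 ≡ 1079, 763^128 ≡ 3289, 763^256 ≡ 574.
465 = 256 + 128 + 64 + 16 + 1, so 763^465 ≡ 574·3289·1079·574·763 ≡ 682 (mod 3721).
x_0 = 763^465 mod 3721 = 682.
x_0 is neither 1 nor 3720, so continue squaring.
x_1 = 682^2 mod 3721 = 3720.
x_1 ≡ −1, so 763 is not a witness.

no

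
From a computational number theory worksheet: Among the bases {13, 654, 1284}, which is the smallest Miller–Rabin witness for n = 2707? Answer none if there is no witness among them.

n − 1 = 2706 = 2^1 · 1353, so s = 1 and d = 1353.
Base 13: x_0 = 13^1353 mod 2707 = 1. x_0 = 1, so 13 is not a witness.
Base 654: x_0 = 654^1353 mod 2707 = 2706. x_0 = 2706 ≡ −1, so 654 is not a witness.
Base 1284: x_0 = 1284^1353 mod 2707 = 2706. x_0 = 2706 ≡ −1, so 1284 is not a witness.
No listed base is a witness for 2707.

none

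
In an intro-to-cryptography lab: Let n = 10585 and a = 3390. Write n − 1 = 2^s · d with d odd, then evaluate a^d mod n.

220

n − 1 = 10584 = 2^3 · 1323, so s = 3 and d = 1323.
Repeated squaring mod 10585: 3390^1 ≡ 3390, 3390^2 ≡ 7375, 3390^4 ≡ 4895, 3390^8 ≡ 7170, 3390^16 ≡ 8140, 3390^32 ≡ 8085, 3390^64 ≡ 4850, 3390^128 ≡ 2630, 3390^256 ≡ 4895, 3390^512 ≡ 7170, 3390^1024 ≡ 8140.
1323 = 1024 + 256 + 32 + 8 + 2 + 1, so 3390^1323 ≡ 8140·4895·8085·7170·7375·3390 ≡ 220 (mod 10585).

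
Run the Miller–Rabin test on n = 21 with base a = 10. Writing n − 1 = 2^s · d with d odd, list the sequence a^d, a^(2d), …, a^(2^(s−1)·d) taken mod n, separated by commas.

19, 4

n − 1 = 20 = 2^2 · 5, so s = 2 and d = 5.
x_0 = 10^5 mod 21 = 19.
x_1 = 19^2 mod 21 = 4.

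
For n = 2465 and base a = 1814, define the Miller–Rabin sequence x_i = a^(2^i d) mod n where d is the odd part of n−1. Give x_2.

1016

n − 1 = 2464 = 2^5 · 77, so s = 5 and d = 77.
x_0 = 1814^77 mod 2465 = 1799.
x_1 = 1799^2 mod 2465 = 2321.
x_2 = 2321^2 mod 2465 = 1016.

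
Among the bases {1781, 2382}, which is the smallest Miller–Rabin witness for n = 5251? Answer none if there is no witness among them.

1781

n − 1 = 5250 = 2^1 · 2625, so s = 1 and d = 2625.
Base 1781: x_0 = 1781^2625 mod 5251 = 2404. x_0 ∉ {1, 5250} and s = 1, so 1781 is a Miller–Rabin witness and 5251 is composite.
Base 2382: x_0 = 2382^2625 mod 5251 = 3195. x_0 ∉ {1, 5250} and s = 1, so 2382 is a Miller–Rabin witness and 5251 is composite.
The smallest witness among the given bases is 1781.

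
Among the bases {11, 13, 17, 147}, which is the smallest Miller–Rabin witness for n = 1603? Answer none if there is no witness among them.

n − 1 = 1602 = 2^1 · 801, so s = 1 and d = 801.
Base 11: x_0 = 11^801 mod 1603 = 1331. x_0 ∉ {1, 1602} and s = 1, so 11 is a Miller–Rabin witness and 1603 is composite.
Base 13: x_0 = 13^801 mod 1603 = 1238. x_0 ∉ {1, 1602} and s = 1, so 13 is a Miller–Rabin witness and 1603 is composite.
Base 17: x_0 = 17^801 mod 1603 = 104. x_0 ∉ {1, 1602} and s = 1, so 17 is a Miller–Rabin witness and 1603 is composite.
Base 147: x_0 = 147^801 mod 1603 = 980. x_0 ∉ {1, 1602} and s = 1, so 147 is a Miller–Rabin witness and 1603 is composite.
The smallest witness among the given bases is 11.

11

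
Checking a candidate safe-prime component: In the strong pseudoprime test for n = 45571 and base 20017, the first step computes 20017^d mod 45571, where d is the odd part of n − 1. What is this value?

19008

n − 1 = 45570 = 2^1 · 22785, so s = 1 and d = 22785.
20017^22785 mod 45571 = 19008.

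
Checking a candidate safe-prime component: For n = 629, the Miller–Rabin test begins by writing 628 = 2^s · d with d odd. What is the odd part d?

Halving: 628 → 314 → 157; 157 is odd.
So 628 = 2^2 · 157.

157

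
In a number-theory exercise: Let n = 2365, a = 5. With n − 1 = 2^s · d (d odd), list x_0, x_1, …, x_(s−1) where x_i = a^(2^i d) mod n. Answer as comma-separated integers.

n − 1 = 2364 = 2^2 · 591, so s = 2 and d = 591.
x_0 = 5^591 mod 2365 = 555.
x_1 = 555^2 mod 2365 = 575.

555, 575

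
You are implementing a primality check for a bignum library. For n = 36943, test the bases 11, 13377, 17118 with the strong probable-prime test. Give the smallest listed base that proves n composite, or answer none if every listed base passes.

n − 1 = 36942 = 2^1 · 18471, so s = 1 and d = 18471.
Base 11: x_0 = 11^18471 mod 36943 = 36942. x_0 = 36942 ≡ −1, so 11 is not a witness.
Base 13377: x_0 = 13377^18471 mod 36943 = 1. x_0 = 1, so 13377 is not a witness.
Base 17118: x_0 = 17118^18471 mod 36943 = 1. x_0 = 1, so 17118 is not a witness.
No listed base is a witness for 36943.

none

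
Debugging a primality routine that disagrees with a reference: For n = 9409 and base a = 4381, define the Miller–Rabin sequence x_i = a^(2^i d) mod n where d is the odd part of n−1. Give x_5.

5336

n − 1 = 9408 = 2^6 · 147, so s = 6 and d = 147.
By repeated squaring, 4381^147 ≡ 1380 (mod 9409).
x_0 = 1380.
x_1 = 1380^2 mod 9409 = 3782.
x_2 = 3782^2 mod 9409 = 1844.
x_3 = 1844^2 mod 9409 = 3687.
x_4 = 3687^2 mod 9409 = 7373.
x_5 = 7373^2 mod 9409 = 5336.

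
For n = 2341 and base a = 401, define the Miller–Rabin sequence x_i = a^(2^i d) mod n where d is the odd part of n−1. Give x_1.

2340

n − 1 = 2340 = 2^2 · 585, so s = 2 and d = 585.
x_0 = 401^585 mod 2341 = 153.
x_1 = 153^2 mod 2341 = 2340.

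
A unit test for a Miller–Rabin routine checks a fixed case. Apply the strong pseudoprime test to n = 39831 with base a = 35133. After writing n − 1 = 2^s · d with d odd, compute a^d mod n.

3123

n − 1 = 39830 = 2^1 · 19915, so s = 1 and d = 19915.
Repeated squaring mod 39831: 35133^1 ≡ 35133, 35133^2 ≡ 4830, 35133^4 ≡ 27765, 35133^8 ≡ 6051, 35133^16 ≡ 9912, 35133^32 ≡ 24498, 35133^64 ≡ 18327, 35133^128 ≡ 23937, 35133^256 ≡ 11034, 35133^512 ≡ 25620, 35133^1024 ≡ 9351, 35133^2048 ≡ 12156, 35133^4096 ≡ 35157, 35133^8192 ≡ 18888, 35133^16384 ≡ 30108.
19915 = 16384 + 2048 + 1024 + 256 + 128 + 64 + 8 + 2 + 1, so 35133^19915 ≡ 30108·12156·9351·11034·23937·18327·6051·4830·35133 ≡ 3123 (mod 39831).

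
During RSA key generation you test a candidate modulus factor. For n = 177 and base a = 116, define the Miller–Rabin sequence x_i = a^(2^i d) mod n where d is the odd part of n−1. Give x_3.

n − 1 = 176 = 2^4 · 11, so s = 4 and d = 11.
Repeated squaring mod 177: 116^1 ≡ 116, 116^2 ≡ 4, 116^4 ≡ 16, 116^8 ≡ 79.
11 = 8 + 2 + 1, so 116^11 ≡ 79·4·116 ≡ 17 (mod 177).
x_0 = 17.
x_1 = 17^2 mod 177 = 112.
x_2 = 112^2 mod 177 = 154.
x_3 = 154^2 mod 177 = 175.

175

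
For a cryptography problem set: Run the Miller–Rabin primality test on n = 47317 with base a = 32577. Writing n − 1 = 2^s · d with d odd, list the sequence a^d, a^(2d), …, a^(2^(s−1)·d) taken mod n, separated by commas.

1, 1

n − 1 = 47316 = 2^2 · 11829, so s = 2 and d = 11829.
x_0 = 32577^11829 mod 47317 = 1.
x_1 = 1^2 mod 47317 = 1.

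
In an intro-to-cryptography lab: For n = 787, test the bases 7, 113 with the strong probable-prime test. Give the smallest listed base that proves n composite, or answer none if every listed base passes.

none

n − 1 = 786 = 2^1 · 393, so s = 1 and d = 393.
Base 7: x_0 = 7^393 mod 787 = 1. x_0 = 1, so 7 is not a witness.
Base 113: x_0 = 113^393 mod 787 = 1. x_0 = 1, so 113 is not a witness.
No listed base is a witness for 787.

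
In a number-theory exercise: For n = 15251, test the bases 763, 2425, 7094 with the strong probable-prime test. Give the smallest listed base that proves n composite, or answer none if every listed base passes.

none

n − 1 = 15250 = 2^1 · 7625, so s = 1 and d = 7625.
Base 763: x_0 = 763^7625 mod 15251 = 1. x_0 = 1, so 763 is not a witness.
Base 2425: x_0 = 2425^7625 mod 15251 = 1. x_0 = 1, so 2425 is not a witness.
Base 7094: x_0 = 7094^7625 mod 15251 = 1. x_0 = 1, so 7094 is not a witness.
No listed base is a witness for 15251.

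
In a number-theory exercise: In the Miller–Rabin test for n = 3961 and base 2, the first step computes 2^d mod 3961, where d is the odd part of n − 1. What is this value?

3732

n − 1 = 3960 = 2^3 · 495, so s = 3 and d = 495.
2^495 mod 3961 = 3732.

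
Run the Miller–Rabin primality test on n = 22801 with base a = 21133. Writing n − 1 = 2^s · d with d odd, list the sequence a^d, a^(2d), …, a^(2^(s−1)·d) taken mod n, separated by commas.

n − 1 = 22800 = 2^4 · 1425, so s = 4 and d = 1425.
x_0 = 21133^1425 mod 22801 = 2115.
x_1 = 2115^2 mod 22801 = 4229.
x_2 = 4229^2 mod 22801 = 8457.
x_3 = 8457^2 mod 22801 = 16913.

2115, 4229, 8457, 16913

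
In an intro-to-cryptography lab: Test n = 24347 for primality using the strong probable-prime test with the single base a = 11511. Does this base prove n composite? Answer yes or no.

n − 1 = 24346 = 2^1 · 12173, so s = 1 and d = 12173.
Repeated squaring mod 24347: 11511^1 ≡ 11511, 11511^2 ≡ 6747, 11511^4 ≡ 17466, 11511^8 ≡ 17593, 11511^16 ≡ 14585, 11511^32 ≡ 2486, 11511^64 ≡ 20405, 11511^128 ≡ 5978, 11511^256 ≡ 19435, 11511^512 ≡ 24214, 11511^1024 ≡ 17689, 11511^2048 ≡ 17424, 11511^4096 ≡ 13033, 11511^8192 ≡ 14417.
12173 = 8192 + 2048 + 1024 + 512 + 256 + 128 + 8 + 4 + 1, so 11511^12173 ≡ 14417·17424·17689·24214·19435·5978·17593·17466·11511 ≡ 22987 (mod 24347).
x_0 = 11511^12173 mod 24347 = 22987.
x_0 ∉ {1, 24346} and s = 1, so 11511 is a Miller–Rabin witness and 24347 is composite.

yes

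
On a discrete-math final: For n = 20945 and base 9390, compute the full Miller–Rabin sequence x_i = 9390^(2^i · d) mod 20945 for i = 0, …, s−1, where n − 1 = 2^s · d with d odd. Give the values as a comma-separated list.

n − 1 = 20944 = 2^4 · 1309, so s = 4 and d = 1309.
x_0 = 9390^1309 mod 20945 = 13405.
x_1 = 13405^2 mod 20945 = 6870.
x_2 = 6870^2 mod 20945 = 7815.
x_3 = 7815^2 mod 20945 = 19550.

13405, 6870, 7815, 19550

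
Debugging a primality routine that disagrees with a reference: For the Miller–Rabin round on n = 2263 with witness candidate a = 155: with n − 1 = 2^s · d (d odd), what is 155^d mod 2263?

n − 1 = 2262 = 2^1 · 1131, so s = 1 and d = 1131.
Repeated squaring mod 2263: 155^1 ≡ 155, 155^2 ≡ 1395, 155^4 ≡ 2108, 155^8 ≡ 1395, 155^16 ≡ 2108, 155^32 ≡ 1395, 155^64 ≡ 2108, 155^128 ≡ 1395, 155^256 ≡ 2108, 155^512 ≡ 1395, 155^1024 ≡ 2108.
1131 = 1024 + 64 + 32 + 8 + 2 + 1, so 155^1131 ≡ 2108·2108·1395·1395·1395·155 ≡ 1240 (mod 2263).

1240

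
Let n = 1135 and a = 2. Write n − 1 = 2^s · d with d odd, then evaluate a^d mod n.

n − 1 = 1134 = 2^1 · 567, so s = 1 and d = 567.
2^567 mod 1135 = 223.

223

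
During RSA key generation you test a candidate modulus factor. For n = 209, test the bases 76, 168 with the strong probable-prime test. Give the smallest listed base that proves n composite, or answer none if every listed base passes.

n − 1 = 208 = 2^4 · 13, so s = 4 and d = 13.
Base 76: x_0 = 76^13 mod 209 = 76. x_0 is neither 1 nor 208, so continue squaring. x_1 = 76^2 mod 209 = 133. x_2 = 133^2 mod 209 = 133. x_3 = 133^2 mod 209 = 133. Reached i = s−1 = 3 without hitting −1: 76 is a Miller–Rabin witness and 209 is composite.
Base 168: x_0 = 168^13 mod 209 = 5. x_0 is neither 1 nor 208, so continue squaring. x_1 = 5^2 mod 209 = 25. x_2 = 25^2 mod 209 = 207. x_3 = 207^2 mod 209 = 4. Reached i = s−1 = 3 without hitting −1: 168 is a Miller–Rabin witness and 209 is composite.
The smallest witness among the given bases is 76.

76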